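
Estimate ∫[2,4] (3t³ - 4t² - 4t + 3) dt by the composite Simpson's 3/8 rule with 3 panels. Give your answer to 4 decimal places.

h = (4 − 2)/3 = 0.666667.
Nodes t₀,…,t₃ = 2, 2.666667, 3.333333, 4.
f(t) = 3t³ - 4t² - 4t + 3: f₀=3, f₁=20.777778, f₂=56.333333, f₃=115.
(3h/8)·[f₀ + 3f₁ + 3f₂ + f₃] = 0.25·(349.333333) = 87.3333.

87.3333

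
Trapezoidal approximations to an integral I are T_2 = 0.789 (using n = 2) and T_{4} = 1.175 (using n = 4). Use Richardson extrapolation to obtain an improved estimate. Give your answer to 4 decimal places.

R = (4·T_{4} − T_2) / 3 = (4·1.175 − 0.789)/3 = (3.911)/3 = 1.3037.

1.3037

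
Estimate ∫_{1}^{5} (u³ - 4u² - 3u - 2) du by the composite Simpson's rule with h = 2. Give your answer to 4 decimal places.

-53.3333

h = (5 − 1)/2 = 2.
Nodes u₀,…,u₂ = 1, 3, 5.
f(u) = u³ - 4u² - 3u - 2: f₀=-8, f₁=-20, f₂=8.
(h/3)·[f₀ + 4f₁ + f₂] = 0.666667·(-80) = -53.3333.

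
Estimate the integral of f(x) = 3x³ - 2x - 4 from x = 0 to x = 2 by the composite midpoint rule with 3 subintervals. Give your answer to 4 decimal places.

-0.6667

h = (2 − 0)/3 = 0.666667.
Midpoints m₁,…,m₃ = 0.333333, 1, 1.666667.
f(m₁)=-4.555556, f(m₂)=-3, f(m₃)=6.555556.
h·[f(m₁) + f(m₂) + f(m₃)] = 0.666667·(-1) = -0.6667.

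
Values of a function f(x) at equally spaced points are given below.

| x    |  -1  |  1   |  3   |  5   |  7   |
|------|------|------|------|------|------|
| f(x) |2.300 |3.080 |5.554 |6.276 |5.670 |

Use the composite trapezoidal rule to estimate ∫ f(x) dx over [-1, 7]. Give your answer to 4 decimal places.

37.7900

h = 2, n = 4.
(h/2)·[y₀ + 2y₁ + 2y₂ + 2y₃ + y₄] = 1·(37.790) = 37.7900.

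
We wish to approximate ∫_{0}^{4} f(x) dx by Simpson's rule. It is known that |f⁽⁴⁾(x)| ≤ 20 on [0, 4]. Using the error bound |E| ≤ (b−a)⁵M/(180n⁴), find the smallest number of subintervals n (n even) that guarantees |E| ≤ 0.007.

Need 20480/(180n⁴) ≤ 0.007.
n⁴ ≥ 20480/(180·0.007) = 16254 ⇒ n ≥ 11.2912, so the smallest even n is 12. (n must be even for Simpson's rule.)

12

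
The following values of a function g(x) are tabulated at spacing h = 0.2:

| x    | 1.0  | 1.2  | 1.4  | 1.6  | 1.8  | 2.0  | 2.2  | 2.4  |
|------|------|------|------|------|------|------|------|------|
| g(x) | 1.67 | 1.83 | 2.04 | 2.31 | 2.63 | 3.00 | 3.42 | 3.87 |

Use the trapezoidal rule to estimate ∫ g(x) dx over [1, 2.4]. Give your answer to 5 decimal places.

h = 0.2, n = 7.
(h/2)·[y₀ + 2y₁ + 2y₂ + 2y₃ + 2y₄ + 2y₅ + 2y₆ + y₇] = 0.1·(36.00) = 3.60000.

3.60000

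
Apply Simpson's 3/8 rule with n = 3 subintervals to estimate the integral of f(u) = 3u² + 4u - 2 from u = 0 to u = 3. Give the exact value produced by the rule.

h = (3 − 0)/3 = 1.
Nodes u₀,…,u₃ = 0, 1, 2, 3.
f(u) = 3u² + 4u - 2: f₀=-2, f₁=5, f₂=18, f₃=37.
(3h/8)·[f₀ + 3f₁ + 3f₂ + f₃] = 0.375·(104) = 39.

39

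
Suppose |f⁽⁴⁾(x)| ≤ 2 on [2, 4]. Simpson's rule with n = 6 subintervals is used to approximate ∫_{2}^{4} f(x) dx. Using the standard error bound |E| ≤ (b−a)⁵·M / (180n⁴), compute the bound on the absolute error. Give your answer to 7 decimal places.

|E| ≤ (2)⁵·2 / (180·6⁴) = 64/233280 = 0.0002743.

0.0002743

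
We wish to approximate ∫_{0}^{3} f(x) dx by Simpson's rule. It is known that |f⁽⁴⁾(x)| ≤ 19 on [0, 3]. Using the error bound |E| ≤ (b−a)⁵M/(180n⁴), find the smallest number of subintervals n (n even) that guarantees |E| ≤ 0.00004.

30

Need 4617/(180n⁴) ≤ 0.00004.
n⁴ ≥ 4617/(180·0.00004) = 641250 ⇒ n ≥ 28.2981, so the smallest even n is 30. (n must be even for Simpson's rule.)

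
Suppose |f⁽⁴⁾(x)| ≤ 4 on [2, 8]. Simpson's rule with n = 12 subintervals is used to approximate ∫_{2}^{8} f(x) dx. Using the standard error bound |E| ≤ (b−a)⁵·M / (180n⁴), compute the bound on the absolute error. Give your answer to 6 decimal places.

|E| ≤ (6)⁵·4 / (180·12⁴) = 31104/3732480 = 0.008333.

0.008333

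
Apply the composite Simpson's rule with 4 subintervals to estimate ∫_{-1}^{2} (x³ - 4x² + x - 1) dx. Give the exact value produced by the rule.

-9.75

h = (2 − (-1))/4 = 0.75.
Nodes x₀,…,x₄ = -1, -0.25, 0.5, 1.25, 2.
f(x) = x³ - 4x² + x - 1: f₀=-7, f₁=-1.515625, f₂=-1.375, f₃=-4.046875, f₄=-7.
(h/3)·[f₀ + 4f₁ + 2f₂ + 4f₃ + f₄] = 0.25·(-39) = -9.75.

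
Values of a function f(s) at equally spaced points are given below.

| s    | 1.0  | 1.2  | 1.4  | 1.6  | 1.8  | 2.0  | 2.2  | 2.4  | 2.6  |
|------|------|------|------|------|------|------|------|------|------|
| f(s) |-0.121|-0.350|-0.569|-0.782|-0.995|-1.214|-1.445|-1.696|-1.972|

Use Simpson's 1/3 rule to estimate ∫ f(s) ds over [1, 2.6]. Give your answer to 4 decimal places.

-1.6186

h = 0.2, n = 8.
(h/3)·[y₀ + 4y₁ + 2y₂ + 4y₃ + 2y₄ + 4y₅ + 2y₆ + 4y₇ + y₈] = 0.066667·(-24.279) = -1.6186.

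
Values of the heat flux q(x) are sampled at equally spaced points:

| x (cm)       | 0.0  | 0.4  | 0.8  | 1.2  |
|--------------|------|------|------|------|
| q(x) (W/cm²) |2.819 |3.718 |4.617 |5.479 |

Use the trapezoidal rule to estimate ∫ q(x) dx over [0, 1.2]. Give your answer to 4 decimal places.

h = 0.4, n = 3.
(h/2)·[y₀ + 2y₁ + 2y₂ + y₃] = 0.2·(24.968) = 4.9936.

4.9936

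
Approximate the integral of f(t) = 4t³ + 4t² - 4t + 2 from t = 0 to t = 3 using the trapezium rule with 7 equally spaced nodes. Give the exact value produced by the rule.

h = (3 − 0)/6 = 0.5.
Nodes t₀,…,t₆ = 0, 0.5, 1, 1.5, 2, 2.5, 3.
f(t) = 4t³ + 4t² - 4t + 2: f₀=2, f₁=1.5, f₂=6, f₃=18.5, f₄=42, f₅=79.5, f₆=134.
(h/2)·[f₀ + 2f₁ + 2f₂ + 2f₃ + 2f₄ + 2f₅ + f₆] = 0.25·(431) = 107.75.

107.75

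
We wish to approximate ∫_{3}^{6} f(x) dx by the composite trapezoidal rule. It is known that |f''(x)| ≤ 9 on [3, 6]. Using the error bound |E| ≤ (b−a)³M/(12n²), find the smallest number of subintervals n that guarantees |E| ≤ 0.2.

Need 243/(12n²) ≤ 0.2.
n² ≥ 243/(12·0.2) = 101.25 ⇒ n ≥ 10.0623, so the smallest n is 11.

11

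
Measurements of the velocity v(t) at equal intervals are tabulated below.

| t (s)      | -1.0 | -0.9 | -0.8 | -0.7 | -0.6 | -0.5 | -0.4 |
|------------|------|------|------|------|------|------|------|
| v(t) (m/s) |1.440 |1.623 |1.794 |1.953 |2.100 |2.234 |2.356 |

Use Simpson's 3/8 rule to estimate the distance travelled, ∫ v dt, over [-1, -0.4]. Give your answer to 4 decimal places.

1.1608

h = 0.1, n = 6.
(3h/8)·[y₀ + 3y₁ + 3y₂ + 2y₃ + 3y₄ + 3y₅ + y₆] = 0.0375·(30.955) = 1.1608.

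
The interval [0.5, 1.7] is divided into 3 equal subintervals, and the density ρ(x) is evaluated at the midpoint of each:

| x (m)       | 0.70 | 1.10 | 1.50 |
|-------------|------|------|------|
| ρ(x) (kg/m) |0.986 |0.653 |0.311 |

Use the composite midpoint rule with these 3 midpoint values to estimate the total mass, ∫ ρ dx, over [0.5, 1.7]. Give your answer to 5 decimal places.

h = 0.4, n = 3.
h·[y(m₁) + y(m₂) + y(m₃)] = 0.4·(1.950) = 0.78000.

0.78000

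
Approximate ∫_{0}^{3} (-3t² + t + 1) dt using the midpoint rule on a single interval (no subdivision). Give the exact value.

M = (b−a)·f(1.5) = 3·(-4.25) = -12.75.

-12.75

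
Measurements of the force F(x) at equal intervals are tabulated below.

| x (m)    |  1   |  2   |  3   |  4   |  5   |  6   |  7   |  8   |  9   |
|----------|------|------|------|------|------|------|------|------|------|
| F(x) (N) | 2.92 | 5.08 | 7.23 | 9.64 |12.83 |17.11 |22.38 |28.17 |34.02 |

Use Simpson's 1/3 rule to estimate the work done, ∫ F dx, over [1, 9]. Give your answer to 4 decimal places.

h = 1, n = 8.
(h/3)·[y₀ + 4y₁ + 2y₂ + 4y₃ + 2y₄ + 4y₅ + 2y₆ + 4y₇ + y₈] = 0.333333·(361.82) = 120.6067.

120.6067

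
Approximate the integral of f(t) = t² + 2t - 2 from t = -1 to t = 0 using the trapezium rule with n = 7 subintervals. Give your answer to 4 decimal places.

h = (0 − (-1))/7 = 0.142857.
Nodes t₀,…,t₇ = -1, -0.857143, -0.714286, -0.571429, -0.428571, -0.285714, -0.142857, 0.
f(t) = t² + 2t - 2: f₀=-3, f₁=-2.979592, f₂=-2.918367, f₃=-2.816327, f₄=-2.673469, f₅=-2.489796, f₆=-2.265306, f₇=-2.
(h/2)·[f₀ + 2f₁ + 2f₂ + 2f₃ + 2f₄ + 2f₅ + 2f₆ + f₇] = 0.071429·(-37.285714) = -2.6633.

-2.6633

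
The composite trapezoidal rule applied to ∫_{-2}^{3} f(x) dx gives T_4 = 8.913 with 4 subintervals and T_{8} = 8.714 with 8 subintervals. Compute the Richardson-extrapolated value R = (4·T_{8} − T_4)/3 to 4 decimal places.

8.6477

R = (4·T_{8} − T_4) / 3 = (4·8.714 − 8.913)/3 = (25.943)/3 = 8.6477.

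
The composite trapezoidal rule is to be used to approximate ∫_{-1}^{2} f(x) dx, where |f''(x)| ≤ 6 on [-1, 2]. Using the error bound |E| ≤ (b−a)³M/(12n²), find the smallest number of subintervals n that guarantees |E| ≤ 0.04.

19

Need 162/(12n²) ≤ 0.04.
n² ≥ 162/(12·0.04) = 337.5 ⇒ n ≥ 18.3712, so the smallest n is 19.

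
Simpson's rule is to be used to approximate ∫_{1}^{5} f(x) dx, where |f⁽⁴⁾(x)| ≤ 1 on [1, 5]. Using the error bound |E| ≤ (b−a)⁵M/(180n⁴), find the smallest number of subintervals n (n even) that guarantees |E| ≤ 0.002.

8

Need 1024/(180n⁴) ≤ 0.002.
n⁴ ≥ 1024/(180·0.002) = 2844.44 ⇒ n ≥ 7.3030, so the smallest even n is 8. (n must be even for Simpson's rule.)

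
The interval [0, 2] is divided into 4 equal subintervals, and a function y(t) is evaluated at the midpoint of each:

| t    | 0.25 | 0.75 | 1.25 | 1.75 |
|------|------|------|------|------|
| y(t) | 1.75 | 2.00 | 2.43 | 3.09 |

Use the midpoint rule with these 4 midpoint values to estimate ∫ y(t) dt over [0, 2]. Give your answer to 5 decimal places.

4.63500

h = 0.5, n = 4.
h·[y(m₁) + y(m₂) + y(m₃) + y(m₄)] = 0.5·(9.27) = 4.63500.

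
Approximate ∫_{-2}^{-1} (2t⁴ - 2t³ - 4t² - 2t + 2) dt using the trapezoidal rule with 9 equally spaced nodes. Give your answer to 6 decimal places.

h = (-1 − (-2))/8 = 0.125.
Nodes t₀,…,t₈ = -2, -1.875, -1.75, -1.625, -1.5, -1.375, -1.25, -1.125, -1.
f(t) = 2t⁴ - 2t³ - 4t² - 2t + 2: f₀=38, f₁=29.59033203125, f₂=22.7265625, f₃=17.21533203125, f₄=12.875, f₅=9.53564453125, f₆=7.0390625, f₇=5.23876953125, f₈=4.
(h/2)·[f₀ + 2f₁ + 2f₂ + 2f₃ + 2f₄ + 2f₅ + 2f₆ + 2f₇ + f₈] = 0.0625·(250.44140625) = 15.652588.

15.652588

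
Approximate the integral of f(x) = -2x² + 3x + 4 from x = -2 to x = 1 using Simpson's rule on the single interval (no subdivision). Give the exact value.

S = (b−a)/6 · [f(-2) + 4f(-0.5) + f(1)] = 0.5·[(-10) + 4·2 + 5] = 1.5.

1.5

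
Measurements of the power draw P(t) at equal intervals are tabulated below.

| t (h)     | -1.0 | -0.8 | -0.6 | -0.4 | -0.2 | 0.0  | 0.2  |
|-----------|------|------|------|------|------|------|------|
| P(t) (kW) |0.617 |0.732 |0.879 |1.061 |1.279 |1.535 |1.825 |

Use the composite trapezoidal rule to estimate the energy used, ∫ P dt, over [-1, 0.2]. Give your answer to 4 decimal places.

h = 0.2, n = 6.
(h/2)·[y₀ + 2y₁ + 2y₂ + 2y₃ + 2y₄ + 2y₅ + y₆] = 0.1·(13.414) = 1.3414.

1.3414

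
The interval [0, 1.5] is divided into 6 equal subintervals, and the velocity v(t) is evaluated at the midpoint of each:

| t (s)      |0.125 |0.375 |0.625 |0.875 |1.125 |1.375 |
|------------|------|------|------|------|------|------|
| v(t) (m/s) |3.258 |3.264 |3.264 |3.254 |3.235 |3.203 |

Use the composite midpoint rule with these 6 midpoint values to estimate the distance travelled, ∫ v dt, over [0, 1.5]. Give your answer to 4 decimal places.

4.8695

h = 0.25, n = 6.
h·[y(m₁) + y(m₂) + y(m₃) + y(m₄) + y(m₅) + y(m₆)] = 0.25·(19.478) = 4.8695.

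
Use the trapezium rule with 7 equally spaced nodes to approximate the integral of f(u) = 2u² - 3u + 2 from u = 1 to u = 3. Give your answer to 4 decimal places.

h = (3 − 1)/6 = 0.333333.
Nodes u₀,…,u₆ = 1, 1.333333, 1.666667, 2, 2.333333, 2.666667, 3.
f(u) = 2u² - 3u + 2: f₀=1, f₁=1.555556, f₂=2.555556, f₃=4, f₄=5.888889, f₅=8.222222, f₆=11.
(h/2)·[f₀ + 2f₁ + 2f₂ + 2f₃ + 2f₄ + 2f₅ + f₆] = 0.166667·(56.444444) = 9.4074.

9.4074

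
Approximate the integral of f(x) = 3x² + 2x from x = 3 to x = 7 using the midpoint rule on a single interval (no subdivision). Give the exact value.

340

M = (b−a)·f(5) = 4·(85) = 340.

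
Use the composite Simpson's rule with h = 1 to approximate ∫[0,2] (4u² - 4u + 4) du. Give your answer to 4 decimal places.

10.6667

h = (2 − 0)/2 = 1.
Nodes u₀,…,u₂ = 0, 1, 2.
f(u) = 4u² - 4u + 4: f₀=4, f₁=4, f₂=12.
(h/3)·[f₀ + 4f₁ + f₂] = 0.333333·(32) = 10.6667.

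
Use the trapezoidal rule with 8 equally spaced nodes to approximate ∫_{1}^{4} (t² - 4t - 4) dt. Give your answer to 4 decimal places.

h = (4 − 1)/7 = 0.428571.
Nodes t₀,…,t₇ = 1, 1.428571, 1.857143, 2.285714, 2.714286, 3.142857, 3.571429, 4.
f(t) = t² - 4t - 4: f₀=-7, f₁=-7.673469, f₂=-7.979592, f₃=-7.918367, f₄=-7.489796, f₅=-6.693878, f₆=-5.530612, f₇=-4.
(h/2)·[f₀ + 2f₁ + 2f₂ + 2f₃ + 2f₄ + 2f₅ + 2f₆ + f₇] = 0.214286·(-97.571429) = -20.9082.

-20.9082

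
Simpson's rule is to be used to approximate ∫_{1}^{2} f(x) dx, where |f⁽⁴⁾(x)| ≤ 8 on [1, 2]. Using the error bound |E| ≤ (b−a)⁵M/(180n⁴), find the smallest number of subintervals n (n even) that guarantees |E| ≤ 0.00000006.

30

Need 8/(180n⁴) ≤ 0.00000006.
n⁴ ≥ 8/(180·0.00000006) = 740741 ⇒ n ≥ 29.3371, so the smallest even n is 30. (n must be even for Simpson's rule.)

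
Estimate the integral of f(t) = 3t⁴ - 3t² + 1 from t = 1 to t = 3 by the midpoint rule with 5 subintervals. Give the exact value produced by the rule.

119.20448

h = (3 − 1)/5 = 0.4.
Midpoints m₁,…,m₅ = 1.2, 1.6, 2, 2.4, 2.8.
f(m₁)=2.9008, f(m₂)=12.9808, f(m₃)=37, f(m₄)=83.2528, f(m₅)=161.8768.
h·[f(m₁) + f(m₂) + f(m₃) + f(m₄) + f(m₅)] = 0.4·(298.0112) = 119.20448.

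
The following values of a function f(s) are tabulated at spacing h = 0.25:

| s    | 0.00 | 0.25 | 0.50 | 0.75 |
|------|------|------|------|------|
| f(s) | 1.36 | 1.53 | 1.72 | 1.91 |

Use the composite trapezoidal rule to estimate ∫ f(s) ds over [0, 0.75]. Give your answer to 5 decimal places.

1.22125

h = 0.25, n = 3.
(h/2)·[y₀ + 2y₁ + 2y₂ + y₃] = 0.125·(9.77) = 1.22125.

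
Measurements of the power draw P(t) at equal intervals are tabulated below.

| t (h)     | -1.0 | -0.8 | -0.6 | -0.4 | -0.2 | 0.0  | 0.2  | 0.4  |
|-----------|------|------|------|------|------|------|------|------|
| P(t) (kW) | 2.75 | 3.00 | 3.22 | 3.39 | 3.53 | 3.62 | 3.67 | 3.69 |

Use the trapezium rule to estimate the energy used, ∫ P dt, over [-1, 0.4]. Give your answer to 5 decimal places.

h = 0.2, n = 7.
(h/2)·[y₀ + 2y₁ + 2y₂ + 2y₃ + 2y₄ + 2y₅ + 2y₆ + y₇] = 0.1·(47.30) = 4.73000.

4.73000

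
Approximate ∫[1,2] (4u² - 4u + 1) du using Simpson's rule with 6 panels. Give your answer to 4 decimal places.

h = (2 − 1)/6 = 0.166667.
Nodes u₀,…,u₆ = 1, 1.166667, 1.333333, 1.5, 1.666667, 1.833333, 2.
f(u) = 4u² - 4u + 1: f₀=1, f₁=1.777778, f₂=2.777778, f₃=4, f₄=5.444444, f₅=7.111111, f₆=9.
(h/3)·[f₀ + 4f₁ + 2f₂ + 4f₃ + 2f₄ + 4f₅ + f₆] = 0.055556·(78) = 4.3333.

4.3333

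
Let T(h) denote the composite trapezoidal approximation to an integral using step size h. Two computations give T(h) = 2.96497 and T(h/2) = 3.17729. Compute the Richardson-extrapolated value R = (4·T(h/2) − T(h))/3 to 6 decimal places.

3.248063

R = (4·T(h/2) − T(h)) / 3 = (4·3.17729 − 2.96497)/3 = (9.74419)/3 = 3.248063.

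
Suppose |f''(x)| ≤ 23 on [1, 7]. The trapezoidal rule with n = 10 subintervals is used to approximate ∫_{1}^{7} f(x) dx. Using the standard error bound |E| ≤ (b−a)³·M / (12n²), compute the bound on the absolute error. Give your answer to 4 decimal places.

|E| ≤ (6)³·23 / (12·10²) = 4968/1200 = 4.1400.

4.1400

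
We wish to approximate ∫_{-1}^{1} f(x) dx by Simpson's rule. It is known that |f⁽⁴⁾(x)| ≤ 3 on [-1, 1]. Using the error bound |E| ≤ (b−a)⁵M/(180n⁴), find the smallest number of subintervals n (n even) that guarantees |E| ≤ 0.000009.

16

Need 96/(180n⁴) ≤ 0.000009.
n⁴ ≥ 96/(180·0.000009) = 59259.3 ⇒ n ≥ 15.6023, so the smallest even n is 16. (n must be even for Simpson's rule.)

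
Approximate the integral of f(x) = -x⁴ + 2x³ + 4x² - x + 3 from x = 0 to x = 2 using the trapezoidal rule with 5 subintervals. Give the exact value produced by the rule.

h = (2 − 0)/5 = 0.4.
Nodes x₀,…,x₅ = 0, 0.4, 0.8, 1.2, 1.6, 2.
f(x) = -x⁴ + 2x³ + 4x² - x + 3: f₀=3, f₁=3.3424, f₂=5.3744, f₃=8.9424, f₄=13.2784, f₅=17.
(h/2)·[f₀ + 2f₁ + 2f₂ + 2f₃ + 2f₄ + f₅] = 0.2·(81.8752) = 16.37504.

16.37504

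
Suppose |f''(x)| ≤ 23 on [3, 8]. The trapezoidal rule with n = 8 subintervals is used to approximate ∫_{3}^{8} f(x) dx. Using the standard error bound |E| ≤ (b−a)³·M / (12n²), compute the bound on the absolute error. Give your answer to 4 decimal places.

|E| ≤ (5)³·23 / (12·8²) = 2875/768 = 3.7435.

3.7435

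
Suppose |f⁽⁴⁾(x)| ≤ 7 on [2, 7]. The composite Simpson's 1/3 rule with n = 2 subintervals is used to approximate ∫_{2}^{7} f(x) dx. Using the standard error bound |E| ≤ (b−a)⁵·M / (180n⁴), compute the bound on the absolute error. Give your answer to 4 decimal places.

7.5955

|E| ≤ (5)⁵·7 / (180·2⁴) = 21875/2880 = 7.5955.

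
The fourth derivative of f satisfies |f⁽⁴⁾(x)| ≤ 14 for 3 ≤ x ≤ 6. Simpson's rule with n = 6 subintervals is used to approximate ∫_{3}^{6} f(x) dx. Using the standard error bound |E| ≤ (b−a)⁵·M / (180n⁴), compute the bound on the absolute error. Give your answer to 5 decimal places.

|E| ≤ (3)⁵·14 / (180·6⁴) = 3402/233280 = 0.01458.

0.01458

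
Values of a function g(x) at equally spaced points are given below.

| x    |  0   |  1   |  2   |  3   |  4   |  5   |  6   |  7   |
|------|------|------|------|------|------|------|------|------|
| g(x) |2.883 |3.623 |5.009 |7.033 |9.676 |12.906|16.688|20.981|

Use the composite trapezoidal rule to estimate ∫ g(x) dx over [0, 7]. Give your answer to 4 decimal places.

h = 1, n = 7.
(h/2)·[y₀ + 2y₁ + 2y₂ + 2y₃ + 2y₄ + 2y₅ + 2y₆ + y₇] = 0.5·(133.734) = 66.8670.

66.8670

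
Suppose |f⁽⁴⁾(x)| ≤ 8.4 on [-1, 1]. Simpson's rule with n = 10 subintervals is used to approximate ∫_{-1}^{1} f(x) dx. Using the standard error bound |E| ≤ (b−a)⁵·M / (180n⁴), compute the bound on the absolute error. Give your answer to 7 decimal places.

|E| ≤ (2)⁵·8.4 / (180·10⁴) = 268.8/1800000 = 0.0001493.

0.0001493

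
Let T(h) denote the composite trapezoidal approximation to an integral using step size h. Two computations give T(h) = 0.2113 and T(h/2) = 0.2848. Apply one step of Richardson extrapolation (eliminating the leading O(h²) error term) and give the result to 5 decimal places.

R = (4·T(h/2) − T(h)) / 3 = (4·0.2848 − 0.2113)/3 = (0.9279)/3 = 0.30930.

0.30930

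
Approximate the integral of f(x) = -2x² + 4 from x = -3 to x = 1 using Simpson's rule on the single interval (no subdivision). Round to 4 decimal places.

S = (b−a)/6 · [f(-3) + 4f(-1) + f(1)] = 0.666667·[(-14) + 4·2 + 2] = -2.6667.

-2.6667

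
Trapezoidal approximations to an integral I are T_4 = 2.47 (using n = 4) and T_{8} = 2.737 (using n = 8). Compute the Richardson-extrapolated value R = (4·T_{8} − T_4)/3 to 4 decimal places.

2.8260

R = (4·T_{8} − T_4) / 3 = (4·2.737 − 2.47)/3 = (8.478)/3 = 2.8260.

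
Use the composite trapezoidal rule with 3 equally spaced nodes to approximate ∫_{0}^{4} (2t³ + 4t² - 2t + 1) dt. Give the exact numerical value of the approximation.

244

h = (4 − 0)/2 = 2.
Nodes t₀,…,t₂ = 0, 2, 4.
f(t) = 2t³ + 4t² - 2t + 1: f₀=1, f₁=29, f₂=185.
(h/2)·[f₀ + 2f₁ + f₂] = 1·(244) = 244.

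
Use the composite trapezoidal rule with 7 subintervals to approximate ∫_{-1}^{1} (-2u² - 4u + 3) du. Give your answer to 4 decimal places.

h = (1 − (-1))/7 = 0.285714.
Nodes u₀,…,u₇ = -1, -0.714286, -0.428571, -0.142857, 0.142857, 0.428571, 0.714286, 1.
f(u) = -2u² - 4u + 3: f₀=5, f₁=4.836735, f₂=4.346939, f₃=3.530612, f₄=2.387755, f₅=0.918367, f₆=-0.877551, f₇=-3.
(h/2)·[f₀ + 2f₁ + 2f₂ + 2f₃ + 2f₄ + 2f₅ + 2f₆ + f₇] = 0.142857·(32.285714) = 4.6122.

4.6122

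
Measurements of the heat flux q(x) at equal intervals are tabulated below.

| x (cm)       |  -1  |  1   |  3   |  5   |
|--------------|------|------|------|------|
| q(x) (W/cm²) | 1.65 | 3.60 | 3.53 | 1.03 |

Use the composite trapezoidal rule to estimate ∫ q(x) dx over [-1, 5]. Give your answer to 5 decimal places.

16.94000

h = 2, n = 3.
(h/2)·[y₀ + 2y₁ + 2y₂ + y₃] = 1·(16.94) = 16.94000.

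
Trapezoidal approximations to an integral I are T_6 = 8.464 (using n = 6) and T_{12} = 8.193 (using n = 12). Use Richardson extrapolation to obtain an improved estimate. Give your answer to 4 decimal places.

R = (4·T_{12} − T_6) / 3 = (4·8.193 − 8.464)/3 = (24.308)/3 = 8.1027.

8.1027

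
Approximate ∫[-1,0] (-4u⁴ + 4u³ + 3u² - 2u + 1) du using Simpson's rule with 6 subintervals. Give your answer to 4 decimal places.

1.1996

h = (0 − (-1))/6 = 0.166667.
Nodes u₀,…,u₆ = -1, -0.833333, -0.666667, -0.5, -0.333333, -0.166667, 0.
f(u) = -4u⁴ + 4u³ + 3u² - 2u + 1: f₀=-2, f₁=0.506173, f₂=1.691358, f₃=2, f₄=1.802469, f₅=1.395062, f₆=1.
(h/3)·[f₀ + 4f₁ + 2f₂ + 4f₃ + 2f₄ + 4f₅ + f₆] = 0.055556·(21.592593) = 1.1996.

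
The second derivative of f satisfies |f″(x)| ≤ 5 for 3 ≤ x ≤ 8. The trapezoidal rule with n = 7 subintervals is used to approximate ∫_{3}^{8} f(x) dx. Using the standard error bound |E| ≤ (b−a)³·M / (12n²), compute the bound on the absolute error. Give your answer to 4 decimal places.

1.0629

|E| ≤ (5)³·5 / (12·7²) = 625/588 = 1.0629.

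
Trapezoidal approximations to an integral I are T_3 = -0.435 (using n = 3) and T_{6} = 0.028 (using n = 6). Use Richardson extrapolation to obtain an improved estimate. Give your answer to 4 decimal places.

R = (4·T_{6} − T_3) / 3 = (4·0.028 − (-0.435))/3 = (0.547)/3 = 0.1823.

0.1823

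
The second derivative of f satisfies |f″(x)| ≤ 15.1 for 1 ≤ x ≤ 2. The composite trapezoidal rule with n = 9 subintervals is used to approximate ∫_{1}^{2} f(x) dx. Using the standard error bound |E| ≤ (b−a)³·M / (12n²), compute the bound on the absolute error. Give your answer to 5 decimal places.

|E| ≤ (1)³·15.1 / (12·9²) = 15.1/972 = 0.01553.

0.01553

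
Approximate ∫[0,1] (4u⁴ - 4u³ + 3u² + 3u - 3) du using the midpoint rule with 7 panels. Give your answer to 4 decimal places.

-0.7085

h = (1 − 0)/7 = 0.142857.
Midpoints m₁,…,m₇ = 0.071429, 0.214286, 0.357143, 0.5, 0.642857, 0.785714, 0.928571.
f(m₁)=-2.771762, f(m₂)=-2.250312, f(m₃)=-1.663057, f(m₄)=-1, f(m₅)=-0.211162, f(m₆)=0.793419, f(m₇)=2.143690.
h·[f(m₁) + f(m₂) + f(m₃) + f(m₄) + f(m₅) + f(m₆) + f(m₇)] = 0.142857·(-4.959184) = -0.7085.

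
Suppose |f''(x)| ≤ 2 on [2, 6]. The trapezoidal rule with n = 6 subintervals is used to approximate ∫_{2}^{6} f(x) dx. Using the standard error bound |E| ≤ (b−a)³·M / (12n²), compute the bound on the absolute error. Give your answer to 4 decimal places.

0.2963

|E| ≤ (4)³·2 / (12·6²) = 128/432 = 0.2963.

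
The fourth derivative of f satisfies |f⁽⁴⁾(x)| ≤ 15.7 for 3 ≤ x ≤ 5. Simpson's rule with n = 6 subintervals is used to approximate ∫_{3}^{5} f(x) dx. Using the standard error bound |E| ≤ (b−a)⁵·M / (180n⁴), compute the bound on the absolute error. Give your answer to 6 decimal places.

|E| ≤ (2)⁵·15.7 / (180·6⁴) = 502.4/233280 = 0.002154.

0.002154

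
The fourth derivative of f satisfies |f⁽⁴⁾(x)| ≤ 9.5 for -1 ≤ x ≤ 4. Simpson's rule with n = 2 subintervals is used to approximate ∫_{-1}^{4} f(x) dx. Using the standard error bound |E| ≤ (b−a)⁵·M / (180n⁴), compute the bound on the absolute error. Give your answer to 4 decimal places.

10.3082

|E| ≤ (5)⁵·9.5 / (180·2⁴) = 29687.5/2880 = 10.3082.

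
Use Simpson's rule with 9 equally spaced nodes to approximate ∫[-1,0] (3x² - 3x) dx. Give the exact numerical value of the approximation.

h = (0 − (-1))/8 = 0.125.
Nodes x₀,…,x₈ = -1, -0.875, -0.75, -0.625, -0.5, -0.375, -0.25, -0.125, 0.
f(x) = 3x² - 3x: f₀=6, f₁=4.921875, f₂=3.9375, f₃=3.046875, f₄=2.25, f₅=1.546875, f₆=0.9375, f₇=0.421875, f₈=0.
(h/3)·[f₀ + 4f₁ + 2f₂ + 4f₃ + 2f₄ + 4f₅ + 2f₆ + 4f₇ + f₈] = 0.041667·(60) = 2.5.

2.5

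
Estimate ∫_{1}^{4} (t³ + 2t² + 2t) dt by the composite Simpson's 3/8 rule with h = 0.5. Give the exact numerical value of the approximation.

h = (4 − 1)/6 = 0.5.
Nodes t₀,…,t₆ = 1, 1.5, 2, 2.5, 3, 3.5, 4.
f(t) = t³ + 2t² + 2t: f₀=5, f₁=10.875, f₂=20, f₃=33.125, f₄=51, f₅=74.375, f₆=104.
(3h/8)·[f₀ + 3f₁ + 3f₂ + 2f₃ + 3f₄ + 3f₅ + f₆] = 0.1875·(644) = 120.75.

120.75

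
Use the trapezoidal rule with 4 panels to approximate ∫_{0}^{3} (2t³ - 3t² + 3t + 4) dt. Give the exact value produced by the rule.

40.6875

h = (3 − 0)/4 = 0.75.
Nodes t₀,…,t₄ = 0, 0.75, 1.5, 2.25, 3.
f(t) = 2t³ - 3t² + 3t + 4: f₀=4, f₁=5.40625, f₂=8.5, f₃=18.34375, f₄=40.
(h/2)·[f₀ + 2f₁ + 2f₂ + 2f₃ + f₄] = 0.375·(108.5) = 40.6875.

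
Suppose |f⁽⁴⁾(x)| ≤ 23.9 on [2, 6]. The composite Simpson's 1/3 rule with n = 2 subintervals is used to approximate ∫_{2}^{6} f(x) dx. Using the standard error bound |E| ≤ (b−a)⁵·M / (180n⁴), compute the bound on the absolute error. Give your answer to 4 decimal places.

8.4978

|E| ≤ (4)⁵·23.9 / (180·2⁴) = 24473.6/2880 = 8.4978.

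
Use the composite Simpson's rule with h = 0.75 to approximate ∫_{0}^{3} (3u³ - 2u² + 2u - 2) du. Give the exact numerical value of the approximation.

h = (3 − 0)/4 = 0.75.
Nodes u₀,…,u₄ = 0, 0.75, 1.5, 2.25, 3.
f(u) = 3u³ - 2u² + 2u - 2: f₀=-2, f₁=-0.359375, f₂=6.625, f₃=26.546875, f₄=67.
(h/3)·[f₀ + 4f₁ + 2f₂ + 4f₃ + f₄] = 0.25·(183) = 45.75.

45.75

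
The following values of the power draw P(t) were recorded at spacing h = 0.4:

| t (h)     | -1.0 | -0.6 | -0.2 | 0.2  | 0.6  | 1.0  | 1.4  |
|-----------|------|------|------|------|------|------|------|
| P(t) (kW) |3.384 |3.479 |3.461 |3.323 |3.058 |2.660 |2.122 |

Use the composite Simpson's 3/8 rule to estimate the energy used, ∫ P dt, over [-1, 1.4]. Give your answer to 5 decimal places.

h = 0.4, n = 6.
(3h/8)·[y₀ + 3y₁ + 3y₂ + 2y₃ + 3y₄ + 3y₅ + y₆] = 0.15·(50.126) = 7.51890.

7.51890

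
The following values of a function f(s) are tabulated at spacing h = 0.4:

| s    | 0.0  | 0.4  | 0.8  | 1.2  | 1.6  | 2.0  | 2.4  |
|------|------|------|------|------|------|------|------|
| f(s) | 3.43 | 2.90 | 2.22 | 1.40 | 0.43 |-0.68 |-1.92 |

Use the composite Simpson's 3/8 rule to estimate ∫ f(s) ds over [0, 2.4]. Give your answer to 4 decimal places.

h = 0.4, n = 6.
(3h/8)·[y₀ + 3y₁ + 3y₂ + 2y₃ + 3y₄ + 3y₅ + y₆] = 0.15·(18.92) = 2.8380.

2.8380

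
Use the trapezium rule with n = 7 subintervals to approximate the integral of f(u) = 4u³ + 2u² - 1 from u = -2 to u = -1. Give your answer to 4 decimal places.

h = (-1 − (-2))/7 = 0.142857.
Nodes u₀,…,u₇ = -2, -1.857143, -1.714286, -1.571429, -1.428571, -1.285714, -1.142857, -1.
f(u) = 4u³ + 2u² - 1: f₀=-25, f₁=-19.723032, f₂=-15.274052, f₃=-11.583090, f₄=-8.580175, f₅=-6.195335, f₆=-4.358601, f₇=-3.
(h/2)·[f₀ + 2f₁ + 2f₂ + 2f₃ + 2f₄ + 2f₅ + 2f₆ + f₇] = 0.071429·(-159.428571) = -11.3878.

-11.3878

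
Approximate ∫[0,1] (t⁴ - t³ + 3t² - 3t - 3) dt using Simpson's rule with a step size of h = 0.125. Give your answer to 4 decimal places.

h = (1 − 0)/8 = 0.125.
Nodes t₀,…,t₈ = 0, 0.125, 0.25, 0.375, 0.5, 0.625, 0.75, 0.875, 1.
f(t) = t⁴ - t³ + 3t² - 3t - 3: f₀=-3, f₁=-3.329833984375, f₂=-3.57421875, f₃=-3.736083984375, f₄=-3.8125, f₅=-3.794677734375, f₆=-3.66796875, f₇=-3.411865234375, f₈=-3.
(h/3)·[f₀ + 4f₁ + 2f₂ + 4f₃ + 2f₄ + 4f₅ + 2f₆ + 4f₇ + f₈] = 0.041667·(-85.19921875) = -3.5500.

-3.5500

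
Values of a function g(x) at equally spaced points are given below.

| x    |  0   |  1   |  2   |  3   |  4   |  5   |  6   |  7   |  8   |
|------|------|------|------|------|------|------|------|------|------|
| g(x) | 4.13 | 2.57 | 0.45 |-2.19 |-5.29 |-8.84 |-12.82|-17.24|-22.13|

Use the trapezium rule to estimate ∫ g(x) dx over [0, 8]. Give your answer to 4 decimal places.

-52.3600

h = 1, n = 8.
(h/2)·[y₀ + 2y₁ + 2y₂ + 2y₃ + 2y₄ + 2y₅ + 2y₆ + 2y₇ + y₈] = 0.5·(-104.72) = -52.3600.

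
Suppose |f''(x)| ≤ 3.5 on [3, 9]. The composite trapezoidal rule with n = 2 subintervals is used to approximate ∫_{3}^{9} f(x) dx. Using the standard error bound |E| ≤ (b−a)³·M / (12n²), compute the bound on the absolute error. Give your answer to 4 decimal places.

|E| ≤ (6)³·3.5 / (12·2²) = 756/48 = 15.7500.

15.7500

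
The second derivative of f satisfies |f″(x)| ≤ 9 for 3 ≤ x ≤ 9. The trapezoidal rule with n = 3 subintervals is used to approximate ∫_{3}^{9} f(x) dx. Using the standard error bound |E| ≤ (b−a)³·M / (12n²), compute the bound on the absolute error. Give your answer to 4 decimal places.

18.0000

|E| ≤ (6)³·9 / (12·3²) = 1944/108 = 18.0000.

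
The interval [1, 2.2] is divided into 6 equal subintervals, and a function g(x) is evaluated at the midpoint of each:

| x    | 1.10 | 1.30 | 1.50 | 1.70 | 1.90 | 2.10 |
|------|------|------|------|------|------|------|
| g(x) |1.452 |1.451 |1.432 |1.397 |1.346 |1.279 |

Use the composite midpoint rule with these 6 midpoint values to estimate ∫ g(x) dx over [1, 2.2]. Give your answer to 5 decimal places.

h = 0.2, n = 6.
h·[y(m₁) + y(m₂) + y(m₃) + y(m₄) + y(m₅) + y(m₆)] = 0.2·(8.357) = 1.67140.

1.67140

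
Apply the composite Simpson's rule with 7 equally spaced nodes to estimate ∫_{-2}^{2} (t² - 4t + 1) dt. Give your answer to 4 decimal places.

h = (2 − (-2))/6 = 0.666667.
Nodes t₀,…,t₆ = -2, -1.333333, -0.666667, 0, 0.666667, 1.333333, 2.
f(t) = t² - 4t + 1: f₀=13, f₁=8.111111, f₂=4.111111, f₃=1, f₄=-1.222222, f₅=-2.555556, f₆=-3.
(h/3)·[f₀ + 4f₁ + 2f₂ + 4f₃ + 2f₄ + 4f₅ + f₆] = 0.222222·(42) = 9.3333.

9.3333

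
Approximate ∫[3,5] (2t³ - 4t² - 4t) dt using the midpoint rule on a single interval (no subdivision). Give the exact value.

96

M = (b−a)·f(4) = 2·(48) = 96.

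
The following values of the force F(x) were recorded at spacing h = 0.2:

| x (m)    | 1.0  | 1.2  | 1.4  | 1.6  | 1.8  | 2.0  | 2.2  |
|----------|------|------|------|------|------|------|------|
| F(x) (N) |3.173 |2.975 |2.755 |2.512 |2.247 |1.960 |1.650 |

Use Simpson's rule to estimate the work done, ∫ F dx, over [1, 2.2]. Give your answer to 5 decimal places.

h = 0.2, n = 6.
(h/3)·[y₀ + 4y₁ + 2y₂ + 4y₃ + 2y₄ + 4y₅ + y₆] = 0.066667·(44.615) = 2.97433.

2.97433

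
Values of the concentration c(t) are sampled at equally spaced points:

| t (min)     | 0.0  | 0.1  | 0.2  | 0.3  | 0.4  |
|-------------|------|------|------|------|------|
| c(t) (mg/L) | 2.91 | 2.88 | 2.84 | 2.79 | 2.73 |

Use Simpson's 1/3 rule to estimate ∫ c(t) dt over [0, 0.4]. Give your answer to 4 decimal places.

h = 0.1, n = 4.
(h/3)·[y₀ + 4y₁ + 2y₂ + 4y₃ + y₄] = 0.033333·(34.00) = 1.1333.

1.1333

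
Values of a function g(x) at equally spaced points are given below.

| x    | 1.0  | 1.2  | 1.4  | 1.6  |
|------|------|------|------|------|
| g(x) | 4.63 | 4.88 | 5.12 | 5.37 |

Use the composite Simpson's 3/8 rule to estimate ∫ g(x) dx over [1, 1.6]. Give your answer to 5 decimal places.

h = 0.2, n = 3.
(3h/8)·[y₀ + 3y₁ + 3y₂ + y₃] = 0.075·(40.00) = 3.00000.

3.00000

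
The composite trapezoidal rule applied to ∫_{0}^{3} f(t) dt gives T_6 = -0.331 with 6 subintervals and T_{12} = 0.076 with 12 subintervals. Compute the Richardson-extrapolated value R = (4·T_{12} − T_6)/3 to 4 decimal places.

R = (4·T_{12} − T_6) / 3 = (4·0.076 − (-0.331))/3 = (0.635)/3 = 0.2117.

0.2117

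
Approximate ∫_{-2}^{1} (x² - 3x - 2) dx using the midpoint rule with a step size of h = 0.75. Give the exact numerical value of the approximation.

1.359375

h = (1 − (-2))/4 = 0.75.
Midpoints m₁,…,m₄ = -1.625, -0.875, -0.125, 0.625.
f(m₁)=5.515625, f(m₂)=1.390625, f(m₃)=-1.609375, f(m₄)=-3.484375.
h·[f(m₁) + f(m₂) + f(m₃) + f(m₄)] = 0.75·(1.8125) = 1.359375.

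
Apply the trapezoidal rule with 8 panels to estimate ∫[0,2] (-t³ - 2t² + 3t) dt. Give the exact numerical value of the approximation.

-3.4375

h = (2 − 0)/8 = 0.25.
Nodes t₀,…,t₈ = 0, 0.25, 0.5, 0.75, 1, 1.25, 1.5, 1.75, 2.
f(t) = -t³ - 2t² + 3t: f₀=0, f₁=0.609375, f₂=0.875, f₃=0.703125, f₄=0, f₅=-1.328125, f₆=-3.375, f₇=-6.234375, f₈=-10.
(h/2)·[f₀ + 2f₁ + 2f₂ + 2f₃ + 2f₄ + 2f₅ + 2f₆ + 2f₇ + f₈] = 0.125·(-27.5) = -3.4375.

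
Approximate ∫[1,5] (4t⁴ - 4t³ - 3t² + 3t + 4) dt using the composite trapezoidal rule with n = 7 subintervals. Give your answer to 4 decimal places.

1848.6397

h = (5 − 1)/7 = 0.571429.
Nodes t₀,…,t₇ = 1, 1.571429, 2.142857, 2.714286, 3.285714, 3.857143, 4.428571, 5.
f(t) = 4t⁴ - 4t³ - 3t² + 3t + 4: f₀=4, f₁=10.175760, f₂=41.634319, f₃=127.163682, f₄=305.787589, f₅=626.765514, f₆=1149.592670, f₇=1944.
(h/2)·[f₀ + 2f₁ + 2f₂ + 2f₃ + 2f₄ + 2f₅ + 2f₆ + f₇] = 0.285714·(6470.239067) = 1848.6397.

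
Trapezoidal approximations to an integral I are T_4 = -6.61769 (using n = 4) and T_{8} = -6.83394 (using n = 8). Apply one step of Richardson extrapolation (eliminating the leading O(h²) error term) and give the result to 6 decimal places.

-6.906023

R = (4·T_{8} − T_4) / 3 = (4·(-6.83394) − (-6.61769))/3 = (-20.71807)/3 = -6.906023.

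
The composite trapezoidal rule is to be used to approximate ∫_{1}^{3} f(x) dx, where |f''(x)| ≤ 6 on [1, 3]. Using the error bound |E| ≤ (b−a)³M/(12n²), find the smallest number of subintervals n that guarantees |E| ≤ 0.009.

22

Need 48/(12n²) ≤ 0.009.
n² ≥ 48/(12·0.009) = 444.444 ⇒ n ≥ 21.0819, so the smallest n is 22.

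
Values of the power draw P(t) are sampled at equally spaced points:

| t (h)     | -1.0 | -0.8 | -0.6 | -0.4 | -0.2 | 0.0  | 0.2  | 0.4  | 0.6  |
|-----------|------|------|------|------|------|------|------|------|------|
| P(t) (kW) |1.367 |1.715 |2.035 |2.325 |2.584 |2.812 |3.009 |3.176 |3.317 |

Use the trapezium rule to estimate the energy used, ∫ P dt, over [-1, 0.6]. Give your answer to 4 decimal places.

h = 0.2, n = 8.
(h/2)·[y₀ + 2y₁ + 2y₂ + 2y₃ + 2y₄ + 2y₅ + 2y₆ + 2y₇ + y₈] = 0.1·(39.996) = 3.9996.

3.9996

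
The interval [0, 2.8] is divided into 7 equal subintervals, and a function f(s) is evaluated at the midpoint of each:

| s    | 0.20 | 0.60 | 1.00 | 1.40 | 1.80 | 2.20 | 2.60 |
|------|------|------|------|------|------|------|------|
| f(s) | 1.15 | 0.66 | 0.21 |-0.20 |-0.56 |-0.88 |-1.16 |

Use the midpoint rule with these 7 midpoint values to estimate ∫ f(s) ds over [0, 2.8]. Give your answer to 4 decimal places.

h = 0.4, n = 7.
h·[y(m₁) + y(m₂) + y(m₃) + y(m₄) + y(m₅) + y(m₆) + y(m₇)] = 0.4·(-0.78) = -0.3120.

-0.3120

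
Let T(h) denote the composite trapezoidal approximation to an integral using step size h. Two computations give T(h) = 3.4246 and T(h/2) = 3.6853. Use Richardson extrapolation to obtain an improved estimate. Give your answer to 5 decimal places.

3.77220

R = (4·T(h/2) − T(h)) / 3 = (4·3.6853 − 3.4246)/3 = (11.3166)/3 = 3.77220.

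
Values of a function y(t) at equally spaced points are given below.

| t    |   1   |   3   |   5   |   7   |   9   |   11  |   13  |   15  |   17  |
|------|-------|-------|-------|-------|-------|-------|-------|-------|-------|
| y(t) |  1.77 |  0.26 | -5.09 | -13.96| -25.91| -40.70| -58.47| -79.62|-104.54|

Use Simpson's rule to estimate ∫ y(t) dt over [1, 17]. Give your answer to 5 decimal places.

-545.19333

h = 2, n = 8.
(h/3)·[y₀ + 4y₁ + 2y₂ + 4y₃ + 2y₄ + 4y₅ + 2y₆ + 4y₇ + y₈] = 0.666667·(-817.79) = -545.19333.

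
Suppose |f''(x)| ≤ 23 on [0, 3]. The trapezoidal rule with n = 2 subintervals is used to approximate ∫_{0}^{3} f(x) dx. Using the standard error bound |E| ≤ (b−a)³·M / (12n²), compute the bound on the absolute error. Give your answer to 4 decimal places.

|E| ≤ (3)³·23 / (12·2²) = 621/48 = 12.9375.

12.9375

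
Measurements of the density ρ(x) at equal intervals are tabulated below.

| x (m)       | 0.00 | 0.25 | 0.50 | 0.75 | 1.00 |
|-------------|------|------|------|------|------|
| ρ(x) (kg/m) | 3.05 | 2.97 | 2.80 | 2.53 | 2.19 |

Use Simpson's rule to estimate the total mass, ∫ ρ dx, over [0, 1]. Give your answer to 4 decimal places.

h = 0.25, n = 4.
(h/3)·[y₀ + 4y₁ + 2y₂ + 4y₃ + y₄] = 0.083333·(32.84) = 2.7367.

2.7367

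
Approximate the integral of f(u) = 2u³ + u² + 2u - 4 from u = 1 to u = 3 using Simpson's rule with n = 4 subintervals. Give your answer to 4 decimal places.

48.6667

h = (3 − 1)/4 = 0.5.
Nodes u₀,…,u₄ = 1, 1.5, 2, 2.5, 3.
f(u) = 2u³ + u² + 2u - 4: f₀=1, f₁=8, f₂=20, f₃=38.5, f₄=65.
(h/3)·[f₀ + 4f₁ + 2f₂ + 4f₃ + f₄] = 0.166667·(292) = 48.6667.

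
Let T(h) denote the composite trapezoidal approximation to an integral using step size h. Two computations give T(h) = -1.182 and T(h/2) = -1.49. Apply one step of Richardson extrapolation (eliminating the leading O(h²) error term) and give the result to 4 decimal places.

R = (4·T(h/2) − T(h)) / 3 = (4·(-1.49) − (-1.182))/3 = (-4.778)/3 = -1.5927.

-1.5927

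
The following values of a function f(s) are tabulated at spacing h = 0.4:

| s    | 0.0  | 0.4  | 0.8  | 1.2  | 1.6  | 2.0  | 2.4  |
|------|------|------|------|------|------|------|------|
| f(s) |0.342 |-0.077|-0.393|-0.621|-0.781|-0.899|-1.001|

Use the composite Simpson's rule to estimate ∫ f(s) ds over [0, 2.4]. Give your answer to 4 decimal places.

h = 0.4, n = 6.
(h/3)·[y₀ + 4y₁ + 2y₂ + 4y₃ + 2y₄ + 4y₅ + y₆] = 0.133333·(-9.395) = -1.2527.

-1.2527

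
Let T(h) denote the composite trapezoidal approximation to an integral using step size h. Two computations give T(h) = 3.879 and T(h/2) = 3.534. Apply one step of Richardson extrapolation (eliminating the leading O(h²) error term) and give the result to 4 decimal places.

R = (4·T(h/2) − T(h)) / 3 = (4·3.534 − 3.879)/3 = (10.257)/3 = 3.4190.

3.4190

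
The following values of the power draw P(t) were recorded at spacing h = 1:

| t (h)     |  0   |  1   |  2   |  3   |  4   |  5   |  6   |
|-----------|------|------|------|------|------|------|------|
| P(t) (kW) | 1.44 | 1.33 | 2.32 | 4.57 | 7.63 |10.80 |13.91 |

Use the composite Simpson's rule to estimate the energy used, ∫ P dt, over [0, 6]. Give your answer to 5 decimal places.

h = 1, n = 6.
(h/3)·[y₀ + 4y₁ + 2y₂ + 4y₃ + 2y₄ + 4y₅ + y₆] = 0.333333·(102.05) = 34.01667.

34.01667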